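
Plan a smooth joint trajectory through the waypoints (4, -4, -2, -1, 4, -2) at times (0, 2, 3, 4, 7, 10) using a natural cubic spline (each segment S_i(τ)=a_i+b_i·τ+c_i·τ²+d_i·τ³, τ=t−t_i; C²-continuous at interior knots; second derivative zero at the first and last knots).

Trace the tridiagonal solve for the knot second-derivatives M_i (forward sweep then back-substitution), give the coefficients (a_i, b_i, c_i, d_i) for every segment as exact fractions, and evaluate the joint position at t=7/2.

Δ: Δ0=-4, Δ1=2, Δ2=1, Δ3=5/3, Δ4=-2
row 1: diag=6, rhs=36; c'=1/6, d'=6
row 2: denom=4−1·1/6=23/6; d'=(-6−1·6)/(23/6)=-72/23
row 3: denom=8−1·6/23=178/23; d'=(4−1·-72/23)/(178/23)=82/89
row 4: denom=12−3·69/178=1929/178; d'=(-22−3·82/89)/(1929/178)=-4408/1929
back: M4=-4408/1929
back: M3=82/89−69/178·-4408/1929=1162/643
back: M2=-72/23−6/23·1162/643=-2316/643
back: M1=6−1/6·-2316/643=4244/643
M: M0=0, M1=4244/643, M2=-2316/643, M3=1162/643, M4=-4408/1929, M5=0
seg 0: a=4, c=M0/2=0, d=(M1−M0)/(6·2)=1061/1929, b=Δ0−h0·(2M0+M1)/6=-11960/1929
seg 1: a=-4, c=M1/2=2122/643, d=(M2−M1)/(6·1)=-3280/1929, b=Δ1−h1·(2M1+M2)/6=772/1929
seg 2: a=-2, c=M2/2=-1158/643, d=(M3−M2)/(6·1)=1739/1929, b=Δ2−h2·(2M2+M3)/6=3664/1929
seg 3: a=-1, c=M3/2=581/643, d=(M4−M3)/(6·3)=-3947/17361, b=Δ3−h3·(2M3+M4)/6=1933/1929
seg 4: a=4, c=M4/2=-2204/1929, d=(M5−M4)/(6·3)=2204/17361, b=Δ4−h4·(2M4+M5)/6=550/1929
t_q=7/2 → seg 2, τ=1/2; S=-2+3664/1929·τ+-1158/643·τ²+1739/1929·τ³=-7139/5144

  seg 0: a=4 b=-11960/1929 c=0 d=1061/1929
  seg 1: a=-4 b=772/1929 c=2122/643 d=-3280/1929
  seg 2: a=-2 b=3664/1929 c=-1158/643 d=1739/1929
  seg 3: a=-1 b=1933/1929 c=581/643 d=-3947/17361
  seg 4: a=4 b=550/1929 c=-2204/1929 d=2204/17361
S(7/2) = -7139/5144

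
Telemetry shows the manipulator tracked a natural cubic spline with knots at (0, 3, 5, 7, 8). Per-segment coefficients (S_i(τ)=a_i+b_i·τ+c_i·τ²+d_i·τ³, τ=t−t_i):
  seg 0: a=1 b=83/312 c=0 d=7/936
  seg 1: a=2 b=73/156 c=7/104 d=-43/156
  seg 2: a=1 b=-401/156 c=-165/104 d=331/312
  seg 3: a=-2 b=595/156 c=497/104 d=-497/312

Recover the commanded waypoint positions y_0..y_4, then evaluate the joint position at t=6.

y_0=1 y_1=2 y_2=1 y_3=-2 y_4=5
S(6) = -109/52

y_0 = S_0(0) = a_0 = 1
y_1 = S_1(0) = a_1 = 2
y_2 = S_2(0) = a_2 = 1
y_3 = S_3(0) = a_3 = -2
y_4 = S_3(1) = 5
t_q=6 is in segment 2 (τ=1); S_2(τ)=-109/52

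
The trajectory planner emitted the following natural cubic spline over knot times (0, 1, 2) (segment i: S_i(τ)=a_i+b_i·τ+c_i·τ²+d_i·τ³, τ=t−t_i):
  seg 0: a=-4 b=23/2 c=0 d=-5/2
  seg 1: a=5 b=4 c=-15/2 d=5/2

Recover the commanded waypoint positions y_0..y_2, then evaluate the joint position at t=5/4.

y_0=-4 y_1=5 y_2=4
S(5/4) = 713/128

y_0 = S_0(0) = a_0 = -4
y_1 = S_1(0) = a_1 = 5
y_2 = S_1(1) = 4
t_q=5/4 is in segment 1 (τ=1/4); S_1(τ)=713/128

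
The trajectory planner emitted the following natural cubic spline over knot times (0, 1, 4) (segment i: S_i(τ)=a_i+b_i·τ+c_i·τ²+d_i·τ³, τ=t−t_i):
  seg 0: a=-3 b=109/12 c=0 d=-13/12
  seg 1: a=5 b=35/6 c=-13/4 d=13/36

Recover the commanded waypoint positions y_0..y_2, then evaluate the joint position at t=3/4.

y_0 = S_0(0) = a_0 = -3
y_1 = S_1(0) = a_1 = 5
y_2 = S_1(3) = 3
t_q=3/4 is in segment 0 (τ=3/4); S_0(τ)=859/256

y_0=-3 y_1=5 y_2=3
S(3/4) = 859/256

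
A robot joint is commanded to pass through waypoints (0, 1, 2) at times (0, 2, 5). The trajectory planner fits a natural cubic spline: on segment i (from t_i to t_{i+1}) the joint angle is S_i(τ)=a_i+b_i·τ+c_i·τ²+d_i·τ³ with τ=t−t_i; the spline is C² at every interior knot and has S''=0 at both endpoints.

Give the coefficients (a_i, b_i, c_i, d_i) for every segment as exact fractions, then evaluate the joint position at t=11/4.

  seg 0: a=0 b=8/15 c=0 d=-1/120
  seg 1: a=1 b=13/30 c=-1/20 d=1/180
S(11/4) = 1663/1280

Δ: Δ0=1/2, Δ1=1/3
row 1: diag=10, rhs=-1; c'=3/10, d'=-1/10
back: M1=-1/10
M: M0=0, M1=-1/10, M2=0
seg 0: a=0, c=M0/2=0, d=(M1−M0)/(6·2)=-1/120, b=Δ0−h0·(2M0+M1)/6=8/15
seg 1: a=1, c=M1/2=-1/20, d=(M2−M1)/(6·3)=1/180, b=Δ1−h1·(2M1+M2)/6=13/30
t_q=11/4 → seg 1, τ=3/4; S=1+13/30·τ+-1/20·τ²+1/180·τ³=1663/1280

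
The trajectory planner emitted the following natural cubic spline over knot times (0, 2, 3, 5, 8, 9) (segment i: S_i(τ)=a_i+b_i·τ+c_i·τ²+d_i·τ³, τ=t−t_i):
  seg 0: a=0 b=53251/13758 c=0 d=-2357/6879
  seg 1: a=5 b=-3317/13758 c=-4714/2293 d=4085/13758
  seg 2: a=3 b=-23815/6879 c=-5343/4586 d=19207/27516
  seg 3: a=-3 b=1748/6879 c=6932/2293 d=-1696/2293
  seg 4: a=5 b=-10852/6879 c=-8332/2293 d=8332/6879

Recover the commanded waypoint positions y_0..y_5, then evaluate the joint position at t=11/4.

y_0 = S_0(0) = a_0 = 0
y_1 = S_1(0) = a_1 = 5
y_2 = S_2(0) = a_2 = 3
y_3 = S_3(0) = a_3 = -3
y_4 = S_4(0) = a_4 = 5
y_5 = S_4(1) = 1
t_q=11/4 is in segment 1 (τ=3/4); S_1(τ)=1111805/293504

y_0=0 y_1=5 y_2=3 y_3=-3 y_4=5 y_5=1
S(11/4) = 1111805/293504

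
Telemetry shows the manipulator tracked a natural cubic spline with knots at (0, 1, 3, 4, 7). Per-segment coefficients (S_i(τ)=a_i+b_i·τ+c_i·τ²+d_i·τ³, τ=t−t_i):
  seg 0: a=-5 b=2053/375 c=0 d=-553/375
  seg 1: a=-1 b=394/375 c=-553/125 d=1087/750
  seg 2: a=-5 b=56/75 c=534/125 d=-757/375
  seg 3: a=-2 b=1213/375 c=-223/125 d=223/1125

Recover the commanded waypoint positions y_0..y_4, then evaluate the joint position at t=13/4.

y_0=-5 y_1=-1 y_2=-5 y_3=-2 y_4=-3
S(13/4) = -36623/8000

y_0 = S_0(0) = a_0 = -5
y_1 = S_1(0) = a_1 = -1
y_2 = S_2(0) = a_2 = -5
y_3 = S_3(0) = a_3 = -2
y_4 = S_3(3) = -3
t_q=13/4 is in segment 2 (τ=1/4); S_2(τ)=-36623/8000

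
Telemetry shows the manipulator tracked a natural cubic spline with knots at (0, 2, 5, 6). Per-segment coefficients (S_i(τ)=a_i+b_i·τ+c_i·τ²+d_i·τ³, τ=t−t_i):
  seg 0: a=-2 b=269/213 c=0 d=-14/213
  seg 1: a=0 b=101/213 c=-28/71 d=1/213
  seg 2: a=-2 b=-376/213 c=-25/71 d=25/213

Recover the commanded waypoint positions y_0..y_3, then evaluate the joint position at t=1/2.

y_0=-2 y_1=0 y_2=-2 y_3=-4
S(1/2) = -391/284

y_0 = S_0(0) = a_0 = -2
y_1 = S_1(0) = a_1 = 0
y_2 = S_2(0) = a_2 = -2
y_3 = S_2(1) = -4
t_q=1/2 is in segment 0 (τ=1/2); S_0(τ)=-391/284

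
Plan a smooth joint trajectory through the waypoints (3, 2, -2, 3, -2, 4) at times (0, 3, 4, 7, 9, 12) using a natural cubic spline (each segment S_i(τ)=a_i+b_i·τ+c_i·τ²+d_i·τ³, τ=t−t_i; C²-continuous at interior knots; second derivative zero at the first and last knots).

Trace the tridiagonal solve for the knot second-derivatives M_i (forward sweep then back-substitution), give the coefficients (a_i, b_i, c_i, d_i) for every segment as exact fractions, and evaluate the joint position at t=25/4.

Δ: Δ0=-1/3, Δ1=-4, Δ2=5/3, Δ3=-5/2, Δ4=2
row 1: diag=8, rhs=-22; c'=1/8, d'=-11/4
row 2: denom=8−1·1/8=63/8; d'=(34−1·-11/4)/(63/8)=14/3
row 3: denom=10−3·8/21=62/7; d'=(-25−3·14/3)/(62/7)=-273/62
row 4: denom=10−2·7/31=296/31; d'=(27−2·-273/62)/(296/31)=15/4
back: M4=15/4
back: M3=-273/62−7/31·15/4=-21/4
back: M2=14/3−8/21·-21/4=20/3
back: M1=-11/4−1/8·20/3=-43/12
M: M0=0, M1=-43/12, M2=20/3, M3=-21/4, M4=15/4, M5=0
seg 0: a=3, c=M0/2=0, d=(M1−M0)/(6·3)=-43/216, b=Δ0−h0·(2M0+M1)/6=35/24
seg 1: a=2, c=M1/2=-43/24, d=(M2−M1)/(6·1)=41/24, b=Δ1−h1·(2M1+M2)/6=-47/12
seg 2: a=-2, c=M2/2=10/3, d=(M3−M2)/(6·3)=-143/216, b=Δ2−h2·(2M2+M3)/6=-19/8
seg 3: a=3, c=M3/2=-21/8, d=(M4−M3)/(6·2)=3/4, b=Δ3−h3·(2M3+M4)/6=-1/4
seg 4: a=-2, c=M4/2=15/8, d=(M5−M4)/(6·3)=-5/24, b=Δ4−h4·(2M4+M5)/6=-7/4
t_q=25/4 → seg 2, τ=9/4; S=-2+-19/8·τ+10/3·τ²+-143/216·τ³=1019/512

  seg 0: a=3 b=35/24 c=0 d=-43/216
  seg 1: a=2 b=-47/12 c=-43/24 d=41/24
  seg 2: a=-2 b=-19/8 c=10/3 d=-143/216
  seg 3: a=3 b=-1/4 c=-21/8 d=3/4
  seg 4: a=-2 b=-7/4 c=15/8 d=-5/24
S(25/4) = 1019/512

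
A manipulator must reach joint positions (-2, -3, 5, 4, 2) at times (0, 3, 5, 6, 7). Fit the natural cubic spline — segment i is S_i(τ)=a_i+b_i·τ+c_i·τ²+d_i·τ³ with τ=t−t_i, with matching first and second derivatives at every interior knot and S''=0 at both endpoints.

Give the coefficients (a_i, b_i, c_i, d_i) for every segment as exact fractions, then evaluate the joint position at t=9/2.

Δ: Δ0=-1/3, Δ1=4, Δ2=-1, Δ3=-2
row 1: diag=10, rhs=26; c'=1/5, d'=13/5
row 2: denom=6−2·1/5=28/5; d'=(-30−2·13/5)/(28/5)=-44/7
row 3: denom=4−1·5/28=107/28; d'=(-6−1·-44/7)/(107/28)=8/107
back: M3=8/107
back: M2=-44/7−5/28·8/107=-674/107
back: M1=13/5−1/5·-674/107=413/107
M: M0=0, M1=413/107, M2=-674/107, M3=8/107, M4=0
seg 0: a=-2, c=M0/2=0, d=(M1−M0)/(6·3)=413/1926, b=Δ0−h0·(2M0+M1)/6=-1453/642
seg 1: a=-3, c=M1/2=413/214, d=(M2−M1)/(6·2)=-1087/1284, b=Δ1−h1·(2M1+M2)/6=1132/321
seg 2: a=5, c=M2/2=-337/107, d=(M3−M2)/(6·1)=341/321, b=Δ2−h2·(2M2+M3)/6=349/321
seg 3: a=4, c=M3/2=4/107, d=(M4−M3)/(6·1)=-4/321, b=Δ3−h3·(2M3+M4)/6=-650/321
t_q=9/2 → seg 1, τ=3/2; S=-3+1132/321·τ+413/214·τ²+-1087/1284·τ³=12925/3424

  seg 0: a=-2 b=-1453/642 c=0 d=413/1926
  seg 1: a=-3 b=1132/321 c=413/214 d=-1087/1284
  seg 2: a=5 b=349/321 c=-337/107 d=341/321
  seg 3: a=4 b=-650/321 c=4/107 d=-4/321
S(9/2) = 12925/3424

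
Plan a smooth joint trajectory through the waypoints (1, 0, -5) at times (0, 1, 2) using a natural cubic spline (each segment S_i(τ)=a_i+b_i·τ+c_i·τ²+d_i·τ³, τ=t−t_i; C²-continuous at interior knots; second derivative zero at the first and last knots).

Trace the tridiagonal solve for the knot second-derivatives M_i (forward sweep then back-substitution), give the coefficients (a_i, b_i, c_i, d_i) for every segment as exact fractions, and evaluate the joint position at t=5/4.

  seg 0: a=1 b=0 c=0 d=-1
  seg 1: a=0 b=-3 c=-3 d=1
S(5/4) = -59/64

Δ: Δ0=-1, Δ1=-5
row 1: diag=4, rhs=-24; c'=1/4, d'=-6
back: M1=-6
M: M0=0, M1=-6, M2=0
seg 0: a=1, c=M0/2=0, d=(M1−M0)/(6·1)=-1, b=Δ0−h0·(2M0+M1)/6=0
seg 1: a=0, c=M1/2=-3, d=(M2−M1)/(6·1)=1, b=Δ1−h1·(2M1+M2)/6=-3
t_q=5/4 → seg 1, τ=1/4; S=0+-3·τ+-3·τ²+1·τ³=-59/64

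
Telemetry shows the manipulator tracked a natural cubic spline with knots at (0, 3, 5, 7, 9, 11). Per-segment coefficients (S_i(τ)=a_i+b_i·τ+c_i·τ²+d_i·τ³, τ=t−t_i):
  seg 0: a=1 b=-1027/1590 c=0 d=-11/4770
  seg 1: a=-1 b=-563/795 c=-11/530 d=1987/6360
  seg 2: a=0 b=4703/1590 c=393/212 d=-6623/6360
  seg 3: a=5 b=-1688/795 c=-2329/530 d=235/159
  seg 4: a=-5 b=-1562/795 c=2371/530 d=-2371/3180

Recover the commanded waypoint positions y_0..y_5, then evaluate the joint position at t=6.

y_0 = S_0(0) = a_0 = 1
y_1 = S_1(0) = a_1 = -1
y_2 = S_2(0) = a_2 = 0
y_3 = S_3(0) = a_3 = 5
y_4 = S_4(0) = a_4 = -5
y_5 = S_4(2) = 3
t_q=6 is in segment 2 (τ=1); S_2(τ)=7993/2120

y_0=1 y_1=-1 y_2=0 y_3=5 y_4=-5 y_5=3
S(6) = 7993/2120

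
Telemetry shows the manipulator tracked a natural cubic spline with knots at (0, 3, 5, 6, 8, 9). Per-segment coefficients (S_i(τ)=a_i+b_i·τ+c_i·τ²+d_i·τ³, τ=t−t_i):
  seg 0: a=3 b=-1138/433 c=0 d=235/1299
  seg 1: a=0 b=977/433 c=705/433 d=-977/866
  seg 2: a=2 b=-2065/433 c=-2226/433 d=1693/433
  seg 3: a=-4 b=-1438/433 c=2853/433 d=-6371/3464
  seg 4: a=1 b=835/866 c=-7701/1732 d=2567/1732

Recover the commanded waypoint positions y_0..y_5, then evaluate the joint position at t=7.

y_0 = S_0(0) = a_0 = 3
y_1 = S_1(0) = a_1 = 0
y_2 = S_2(0) = a_2 = 2
y_3 = S_3(0) = a_3 = -4
y_4 = S_4(0) = a_4 = 1
y_5 = S_4(1) = -1
t_q=7 is in segment 3 (τ=1); S_3(τ)=-8907/3464

y_0=3 y_1=0 y_2=2 y_3=-4 y_4=1 y_5=-1
S(7) = -8907/3464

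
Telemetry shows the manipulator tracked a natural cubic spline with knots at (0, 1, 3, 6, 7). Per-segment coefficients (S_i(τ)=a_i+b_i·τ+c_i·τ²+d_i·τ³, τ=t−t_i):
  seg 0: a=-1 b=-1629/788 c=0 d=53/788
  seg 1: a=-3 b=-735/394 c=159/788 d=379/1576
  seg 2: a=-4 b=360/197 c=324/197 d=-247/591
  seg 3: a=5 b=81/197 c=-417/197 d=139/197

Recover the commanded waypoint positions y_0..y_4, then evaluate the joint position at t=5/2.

y_0=-1 y_1=-3 y_2=-4 y_3=5 y_4=4
S(5/2) = -57147/12608

y_0 = S_0(0) = a_0 = -1
y_1 = S_1(0) = a_1 = -3
y_2 = S_2(0) = a_2 = -4
y_3 = S_3(0) = a_3 = 5
y_4 = S_3(1) = 4
t_q=5/2 is in segment 1 (τ=3/2); S_1(τ)=-57147/12608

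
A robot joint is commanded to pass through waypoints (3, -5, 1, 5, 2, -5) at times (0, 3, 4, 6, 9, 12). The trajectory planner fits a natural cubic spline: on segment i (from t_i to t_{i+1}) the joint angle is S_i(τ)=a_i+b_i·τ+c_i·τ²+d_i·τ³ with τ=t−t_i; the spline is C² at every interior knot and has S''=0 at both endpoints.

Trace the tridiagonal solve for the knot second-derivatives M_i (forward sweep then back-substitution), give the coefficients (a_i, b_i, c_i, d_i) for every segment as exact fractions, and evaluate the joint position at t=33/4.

  seg 0: a=3 b=-3344/537 c=0 d=1912/4833
  seg 1: a=-5 b=2392/537 c=1912/537 d=-1082/537
  seg 2: a=1 b=990/179 c=-1334/537 d=193/537
  seg 3: a=5 b=-50/537 c=-176/537 d=41/4833
  seg 4: a=2 b=-983/537 c=-45/179 d=5/179
S(33/4) = 36979/11456

Δ: Δ0=-8/3, Δ1=6, Δ2=2, Δ3=-1, Δ4=-7/3
row 1: diag=8, rhs=52; c'=1/8, d'=13/2
row 2: denom=6−1·1/8=47/8; d'=(-24−1·13/2)/(47/8)=-244/47
row 3: denom=10−2·16/47=438/47; d'=(-18−2·-244/47)/(438/47)=-179/219
row 4: denom=12−3·47/146=1611/146; d'=(-8−3·-179/219)/(1611/146)=-90/179
back: M4=-90/179
back: M3=-179/219−47/146·-90/179=-352/537
back: M2=-244/47−16/47·-352/537=-2668/537
back: M1=13/2−1/8·-2668/537=3824/537
M: M0=0, M1=3824/537, M2=-2668/537, M3=-352/537, M4=-90/179, M5=0
seg 0: a=3, c=M0/2=0, d=(M1−M0)/(6·3)=1912/4833, b=Δ0−h0·(2M0+M1)/6=-3344/537
seg 1: a=-5, c=M1/2=1912/537, d=(M2−M1)/(6·1)=-1082/537, b=Δ1−h1·(2M1+M2)/6=2392/537
seg 2: a=1, c=M2/2=-1334/537, d=(M3−M2)/(6·2)=193/537, b=Δ2−h2·(2M2+M3)/6=990/179
seg 3: a=5, c=M3/2=-176/537, d=(M4−M3)/(6·3)=41/4833, b=Δ3−h3·(2M3+M4)/6=-50/537
seg 4: a=2, c=M4/2=-45/179, d=(M5−M4)/(6·3)=5/179, b=Δ4−h4·(2M4+M5)/6=-983/537
t_q=33/4 → seg 3, τ=9/4; S=5+-50/537·τ+-176/537·τ²+41/4833·τ³=36979/11456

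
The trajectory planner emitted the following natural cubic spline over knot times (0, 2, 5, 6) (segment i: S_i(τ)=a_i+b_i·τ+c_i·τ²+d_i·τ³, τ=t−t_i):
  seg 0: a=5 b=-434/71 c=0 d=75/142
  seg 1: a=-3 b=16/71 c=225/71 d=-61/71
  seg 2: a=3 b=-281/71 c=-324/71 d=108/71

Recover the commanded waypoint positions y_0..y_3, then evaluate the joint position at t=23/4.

y_0 = S_0(0) = a_0 = 5
y_1 = S_1(0) = a_1 = -3
y_2 = S_2(0) = a_2 = 3
y_3 = S_2(1) = -4
t_q=23/4 is in segment 2 (τ=3/4); S_2(τ)=-2151/1136

y_0=5 y_1=-3 y_2=3 y_3=-4
S(23/4) = -2151/1136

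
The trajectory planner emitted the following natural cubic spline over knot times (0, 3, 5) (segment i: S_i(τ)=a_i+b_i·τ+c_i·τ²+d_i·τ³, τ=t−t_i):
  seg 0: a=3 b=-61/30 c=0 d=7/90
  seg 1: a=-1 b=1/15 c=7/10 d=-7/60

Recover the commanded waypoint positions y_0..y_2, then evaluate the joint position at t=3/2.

y_0 = S_0(0) = a_0 = 3
y_1 = S_1(0) = a_1 = -1
y_2 = S_1(2) = 1
t_q=3/2 is in segment 0 (τ=3/2); S_0(τ)=17/80

y_0=3 y_1=-1 y_2=1
S(3/2) = 17/80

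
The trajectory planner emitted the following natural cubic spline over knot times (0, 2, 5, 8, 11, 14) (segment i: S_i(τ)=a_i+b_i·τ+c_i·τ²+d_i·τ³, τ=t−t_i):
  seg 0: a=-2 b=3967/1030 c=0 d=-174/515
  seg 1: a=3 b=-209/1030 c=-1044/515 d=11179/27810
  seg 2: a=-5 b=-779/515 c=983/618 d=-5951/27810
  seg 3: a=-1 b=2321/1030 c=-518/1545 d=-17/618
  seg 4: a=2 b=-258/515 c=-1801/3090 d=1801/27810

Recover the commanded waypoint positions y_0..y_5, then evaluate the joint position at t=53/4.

y_0 = S_0(0) = a_0 = -2
y_1 = S_1(0) = a_1 = 3
y_2 = S_2(0) = a_2 = -5
y_3 = S_3(0) = a_3 = -1
y_4 = S_4(0) = a_4 = 2
y_5 = S_4(3) = -3
t_q=53/4 is in segment 4 (τ=9/4); S_4(τ)=-17669/13184

y_0=-2 y_1=3 y_2=-5 y_3=-1 y_4=2 y_5=-3
S(53/4) = -17669/13184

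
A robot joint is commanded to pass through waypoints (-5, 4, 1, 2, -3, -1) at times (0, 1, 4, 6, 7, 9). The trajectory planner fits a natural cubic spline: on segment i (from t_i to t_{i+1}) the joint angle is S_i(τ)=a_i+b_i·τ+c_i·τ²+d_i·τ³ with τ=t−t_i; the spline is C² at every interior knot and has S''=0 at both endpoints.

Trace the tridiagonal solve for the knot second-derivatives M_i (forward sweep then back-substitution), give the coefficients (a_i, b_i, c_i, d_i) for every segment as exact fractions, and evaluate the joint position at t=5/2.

  seg 0: a=-5 b=48577/4586 c=0 d=-7303/4586
  seg 1: a=4 b=13334/2293 c=-21909/4586 d=11491/13758
  seg 2: a=1 b=-1367/4586 c=6282/2293 d=-5367/4586
  seg 3: a=2 b=-15515/4586 c=-9819/2293 d=12223/4586
  seg 4: a=-3 b=-9061/2293 c=17031/4586 d=-5677/9172
S(5/2) = 175825/36688

Δ: Δ0=9, Δ1=-1, Δ2=1/2, Δ3=-5, Δ4=1
row 1: diag=8, rhs=-60; c'=3/8, d'=-15/2
row 2: denom=10−3·3/8=71/8; d'=(9−3·-15/2)/(71/8)=252/71
row 3: denom=6−2·16/71=394/71; d'=(-33−2·252/71)/(394/71)=-2847/394
row 4: denom=6−1·71/394=2293/394; d'=(36−1·-2847/394)/(2293/394)=17031/2293
back: M4=17031/2293
back: M3=-2847/394−71/394·17031/2293=-19638/2293
back: M2=252/71−16/71·-19638/2293=12564/2293
back: M1=-15/2−3/8·12564/2293=-21909/2293
M: M0=0, M1=-21909/2293, M2=12564/2293, M3=-19638/2293, M4=17031/2293, M5=0
seg 0: a=-5, c=M0/2=0, d=(M1−M0)/(6·1)=-7303/4586, b=Δ0−h0·(2M0+M1)/6=48577/4586
seg 1: a=4, c=M1/2=-21909/4586, d=(M2−M1)/(6·3)=11491/13758, b=Δ1−h1·(2M1+M2)/6=13334/2293
seg 2: a=1, c=M2/2=6282/2293, d=(M3−M2)/(6·2)=-5367/4586, b=Δ2−h2·(2M2+M3)/6=-1367/4586
seg 3: a=2, c=M3/2=-9819/2293, d=(M4−M3)/(6·1)=12223/4586, b=Δ3−h3·(2M3+M4)/6=-15515/4586
seg 4: a=-3, c=M4/2=17031/4586, d=(M5−M4)/(6·2)=-5677/9172, b=Δ4−h4·(2M4+M5)/6=-9061/2293
t_q=5/2 → seg 1, τ=3/2; S=4+13334/2293·τ+-21909/4586·τ²+11491/13758·τ³=175825/36688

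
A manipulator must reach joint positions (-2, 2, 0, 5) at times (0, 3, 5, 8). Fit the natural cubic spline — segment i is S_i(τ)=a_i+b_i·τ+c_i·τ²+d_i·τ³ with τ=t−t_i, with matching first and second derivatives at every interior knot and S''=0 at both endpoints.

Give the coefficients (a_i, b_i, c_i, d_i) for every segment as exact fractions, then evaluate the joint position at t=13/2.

Δ: Δ0=4/3, Δ1=-1, Δ2=5/3
row 1: diag=10, rhs=-14; c'=1/5, d'=-7/5
row 2: denom=10−2·1/5=48/5; d'=(16−2·-7/5)/(48/5)=47/24
back: M2=47/24
back: M1=-7/5−1/5·47/24=-43/24
M: M0=0, M1=-43/24, M2=47/24, M3=0
seg 0: a=-2, c=M0/2=0, d=(M1−M0)/(6·3)=-43/432, b=Δ0−h0·(2M0+M1)/6=107/48
seg 1: a=2, c=M1/2=-43/48, d=(M2−M1)/(6·2)=5/16, b=Δ1−h1·(2M1+M2)/6=-11/24
seg 2: a=0, c=M2/2=47/48, d=(M3−M2)/(6·3)=-47/432, b=Δ2−h2·(2M2+M3)/6=-7/24
t_q=13/2 → seg 2, τ=3/2; S=0+-7/24·τ+47/48·τ²+-47/432·τ³=179/128

  seg 0: a=-2 b=107/48 c=0 d=-43/432
  seg 1: a=2 b=-11/24 c=-43/48 d=5/16
  seg 2: a=0 b=-7/24 c=47/48 d=-47/432
S(13/2) = 179/128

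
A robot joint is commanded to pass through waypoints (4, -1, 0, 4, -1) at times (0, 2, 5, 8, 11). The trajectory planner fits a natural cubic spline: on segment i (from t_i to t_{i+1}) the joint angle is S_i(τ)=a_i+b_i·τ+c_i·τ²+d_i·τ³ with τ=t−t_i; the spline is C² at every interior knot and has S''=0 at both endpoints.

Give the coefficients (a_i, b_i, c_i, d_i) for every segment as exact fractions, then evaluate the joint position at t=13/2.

  seg 0: a=4 b=-208/69 c=0 d=71/552
  seg 1: a=-1 b=-203/138 c=71/92 d=-47/828
  seg 2: a=0 b=449/276 c=6/23 d=-11/92
  seg 3: a=4 b=-5/138 c=-75/92 d=25/276
S(13/2) = 1931/736

Δ: Δ0=-5/2, Δ1=1/3, Δ2=4/3, Δ3=-5/3
row 1: diag=10, rhs=17; c'=3/10, d'=17/10
row 2: denom=12−3·3/10=111/10; d'=(6−3·17/10)/(111/10)=3/37
row 3: denom=12−3·10/37=414/37; d'=(-18−3·3/37)/(414/37)=-75/46
back: M3=-75/46
back: M2=3/37−10/37·-75/46=12/23
back: M1=17/10−3/10·12/23=71/46
M: M0=0, M1=71/46, M2=12/23, M3=-75/46, M4=0
seg 0: a=4, c=M0/2=0, d=(M1−M0)/(6·2)=71/552, b=Δ0−h0·(2M0+M1)/6=-208/69
seg 1: a=-1, c=M1/2=71/92, d=(M2−M1)/(6·3)=-47/828, b=Δ1−h1·(2M1+M2)/6=-203/138
seg 2: a=0, c=M2/2=6/23, d=(M3−M2)/(6·3)=-11/92, b=Δ2−h2·(2M2+M3)/6=449/276
seg 3: a=4, c=M3/2=-75/92, d=(M4−M3)/(6·3)=25/276, b=Δ3−h3·(2M3+M4)/6=-5/138
t_q=13/2 → seg 2, τ=3/2; S=0+449/276·τ+6/23·τ²+-11/92·τ³=1931/736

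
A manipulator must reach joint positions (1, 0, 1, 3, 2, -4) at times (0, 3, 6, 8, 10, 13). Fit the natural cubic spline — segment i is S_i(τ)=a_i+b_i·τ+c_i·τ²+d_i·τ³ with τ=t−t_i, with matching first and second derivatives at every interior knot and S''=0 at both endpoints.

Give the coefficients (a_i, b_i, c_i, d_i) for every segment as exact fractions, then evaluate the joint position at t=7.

Δ: Δ0=-1/3, Δ1=1/3, Δ2=1, Δ3=-1/2, Δ4=-2
row 1: diag=12, rhs=4; c'=1/4, d'=1/3
row 2: denom=10−3·1/4=37/4; d'=(4−3·1/3)/(37/4)=12/37
row 3: denom=8−2·8/37=280/37; d'=(-9−2·12/37)/(280/37)=-51/40
row 4: denom=10−2·37/140=663/70; d'=(-9−2·-51/40)/(663/70)=-301/442
back: M4=-301/442
back: M3=-51/40−37/140·-301/442=-242/221
back: M2=12/37−8/37·-242/221=124/221
back: M1=1/3−1/4·124/221=128/663
M: M0=0, M1=128/663, M2=124/221, M3=-242/221, M4=-301/442, M5=0
seg 0: a=1, c=M0/2=0, d=(M1−M0)/(6·3)=64/5967, b=Δ0−h0·(2M0+M1)/6=-95/221
seg 1: a=0, c=M1/2=64/663, d=(M2−M1)/(6·3)=122/5967, b=Δ1−h1·(2M1+M2)/6=-31/221
seg 2: a=1, c=M2/2=62/221, d=(M3−M2)/(6·2)=-61/442, b=Δ2−h2·(2M2+M3)/6=219/221
seg 3: a=3, c=M3/2=-121/221, d=(M4−M3)/(6·2)=61/1768, b=Δ3−h3·(2M3+M4)/6=101/221
seg 4: a=2, c=M4/2=-301/884, d=(M5−M4)/(6·3)=301/7956, b=Δ4−h4·(2M4+M5)/6=-583/442
t_q=7 → seg 2, τ=1; S=1+219/221·τ+62/221·τ²+-61/442·τ³=943/442

  seg 0: a=1 b=-95/221 c=0 d=64/5967
  seg 1: a=0 b=-31/221 c=64/663 d=122/5967
  seg 2: a=1 b=219/221 c=62/221 d=-61/442
  seg 3: a=3 b=101/221 c=-121/221 d=61/1768
  seg 4: a=2 b=-583/442 c=-301/884 d=301/7956
S(7) = 943/442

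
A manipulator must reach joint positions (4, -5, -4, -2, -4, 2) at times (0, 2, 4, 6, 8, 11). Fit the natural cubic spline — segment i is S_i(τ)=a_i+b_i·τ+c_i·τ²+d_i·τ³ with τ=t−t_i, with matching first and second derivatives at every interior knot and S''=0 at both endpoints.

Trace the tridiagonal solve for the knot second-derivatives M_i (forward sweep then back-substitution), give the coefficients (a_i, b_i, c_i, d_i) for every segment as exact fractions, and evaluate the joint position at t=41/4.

Δ: Δ0=-9/2, Δ1=1/2, Δ2=1, Δ3=-1, Δ4=2
row 1: diag=8, rhs=30; c'=1/4, d'=15/4
row 2: denom=8−2·1/4=15/2; d'=(3−2·15/4)/(15/2)=-3/5
row 3: denom=8−2·4/15=112/15; d'=(-12−2·-3/5)/(112/15)=-81/56
row 4: denom=10−2·15/56=265/28; d'=(18−2·-81/56)/(265/28)=117/53
back: M4=117/53
back: M3=-81/56−15/56·117/53=-108/53
back: M2=-3/5−4/15·-108/53=-3/53
back: M1=15/4−1/4·-3/53=399/106
M: M0=0, M1=399/106, M2=-3/53, M3=-108/53, M4=117/53, M5=0
seg 0: a=4, c=M0/2=0, d=(M1−M0)/(6·2)=133/424, b=Δ0−h0·(2M0+M1)/6=-305/53
seg 1: a=-5, c=M1/2=399/212, d=(M2−M1)/(6·2)=-135/424, b=Δ1−h1·(2M1+M2)/6=-211/106
seg 2: a=-4, c=M2/2=-3/106, d=(M3−M2)/(6·2)=-35/212, b=Δ2−h2·(2M2+M3)/6=91/53
seg 3: a=-2, c=M3/2=-54/53, d=(M4−M3)/(6·2)=75/212, b=Δ3−h3·(2M3+M4)/6=-20/53
seg 4: a=-4, c=M4/2=117/106, d=(M5−M4)/(6·3)=-13/106, b=Δ4−h4·(2M4+M5)/6=-11/53
t_q=41/4 → seg 4, τ=9/4; S=-4+-11/53·τ+117/106·τ²+-13/106·τ³=-1873/6784

  seg 0: a=4 b=-305/53 c=0 d=133/424
  seg 1: a=-5 b=-211/106 c=399/212 d=-135/424
  seg 2: a=-4 b=91/53 c=-3/106 d=-35/212
  seg 3: a=-2 b=-20/53 c=-54/53 d=75/212
  seg 4: a=-4 b=-11/53 c=117/106 d=-13/106
S(41/4) = -1873/6784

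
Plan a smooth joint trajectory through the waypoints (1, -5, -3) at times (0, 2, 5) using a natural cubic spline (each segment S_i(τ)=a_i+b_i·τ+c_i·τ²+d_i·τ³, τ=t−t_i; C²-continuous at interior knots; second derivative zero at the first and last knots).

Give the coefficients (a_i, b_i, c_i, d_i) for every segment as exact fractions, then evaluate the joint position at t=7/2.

Δ: Δ0=-3, Δ1=2/3
row 1: diag=10, rhs=22; c'=3/10, d'=11/5
back: M1=11/5
M: M0=0, M1=11/5, M2=0
seg 0: a=1, c=M0/2=0, d=(M1−M0)/(6·2)=11/60, b=Δ0−h0·(2M0+M1)/6=-56/15
seg 1: a=-5, c=M1/2=11/10, d=(M2−M1)/(6·3)=-11/90, b=Δ1−h1·(2M1+M2)/6=-23/15
t_q=7/2 → seg 1, τ=3/2; S=-5+-23/15·τ+11/10·τ²+-11/90·τ³=-419/80

  seg 0: a=1 b=-56/15 c=0 d=11/60
  seg 1: a=-5 b=-23/15 c=11/10 d=-11/90
S(7/2) = -419/80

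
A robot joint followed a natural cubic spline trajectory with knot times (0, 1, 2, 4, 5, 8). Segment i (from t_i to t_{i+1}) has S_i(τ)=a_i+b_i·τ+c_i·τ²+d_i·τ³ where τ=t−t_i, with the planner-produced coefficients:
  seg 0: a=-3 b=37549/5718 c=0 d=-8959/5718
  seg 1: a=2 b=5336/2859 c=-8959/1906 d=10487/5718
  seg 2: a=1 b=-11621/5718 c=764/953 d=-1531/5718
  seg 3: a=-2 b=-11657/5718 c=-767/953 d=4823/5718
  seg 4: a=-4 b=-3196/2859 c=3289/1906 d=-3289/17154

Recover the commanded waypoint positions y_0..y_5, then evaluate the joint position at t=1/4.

y_0 = S_0(0) = a_0 = -3
y_1 = S_1(0) = a_1 = 2
y_2 = S_2(0) = a_2 = 1
y_3 = S_3(0) = a_3 = -2
y_4 = S_4(0) = a_4 = -4
y_5 = S_4(3) = 3
t_q=1/4 is in segment 0 (τ=1/4); S_0(τ)=-168677/121984

y_0=-3 y_1=2 y_2=1 y_3=-2 y_4=-4 y_5=3
S(1/4) = -168677/121984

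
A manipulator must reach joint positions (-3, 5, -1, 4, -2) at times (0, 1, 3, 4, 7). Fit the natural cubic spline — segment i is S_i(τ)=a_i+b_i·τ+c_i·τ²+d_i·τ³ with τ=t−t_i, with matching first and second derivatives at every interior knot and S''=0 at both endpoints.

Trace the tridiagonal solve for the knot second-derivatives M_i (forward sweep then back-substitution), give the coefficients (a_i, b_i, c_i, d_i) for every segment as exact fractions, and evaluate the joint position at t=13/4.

  seg 0: a=-3 b=2659/250 c=0 d=-659/250
  seg 1: a=5 b=341/125 c=-1977/250 d=1261/500
  seg 2: a=-1 b=34/25 c=903/125 d=-448/125
  seg 3: a=4 b=632/125 c=-441/125 d=49/125
S(13/4) = -529/2000

Δ: Δ0=8, Δ1=-3, Δ2=5, Δ3=-2
row 1: diag=6, rhs=-66; c'=1/3, d'=-11
row 2: denom=6−2·1/3=16/3; d'=(48−2·-11)/(16/3)=105/8
row 3: denom=8−1·3/16=125/16; d'=(-42−1·105/8)/(125/16)=-882/125
back: M3=-882/125
back: M2=105/8−3/16·-882/125=1806/125
back: M1=-11−1/3·1806/125=-1977/125
M: M0=0, M1=-1977/125, M2=1806/125, M3=-882/125, M4=0
seg 0: a=-3, c=M0/2=0, d=(M1−M0)/(6·1)=-659/250, b=Δ0−h0·(2M0+M1)/6=2659/250
seg 1: a=5, c=M1/2=-1977/250, d=(M2−M1)/(6·2)=1261/500, b=Δ1−h1·(2M1+M2)/6=341/125
seg 2: a=-1, c=M2/2=903/125, d=(M3−M2)/(6·1)=-448/125, b=Δ2−h2·(2M2+M3)/6=34/25
seg 3: a=4, c=M3/2=-441/125, d=(M4−M3)/(6·3)=49/125, b=Δ3−h3·(2M3+M4)/6=632/125
t_q=13/4 → seg 2, τ=1/4; S=-1+34/25·τ+903/125·τ²+-448/125·τ³=-529/2000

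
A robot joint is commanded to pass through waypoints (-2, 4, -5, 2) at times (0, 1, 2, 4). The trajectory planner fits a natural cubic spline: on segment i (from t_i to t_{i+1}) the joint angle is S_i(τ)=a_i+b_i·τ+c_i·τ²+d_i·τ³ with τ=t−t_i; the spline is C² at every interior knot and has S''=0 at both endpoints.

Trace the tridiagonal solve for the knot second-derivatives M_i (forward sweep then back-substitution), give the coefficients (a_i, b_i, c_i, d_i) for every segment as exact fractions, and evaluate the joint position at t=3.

  seg 0: a=-2 b=481/46 c=0 d=-205/46
  seg 1: a=4 b=-67/23 c=-615/46 d=335/46
  seg 2: a=-5 b=-359/46 c=195/23 d=-65/46
S(3) = -132/23

Δ: Δ0=6, Δ1=-9, Δ2=7/2
row 1: diag=4, rhs=-90; c'=1/4, d'=-45/2
row 2: denom=6−1·1/4=23/4; d'=(75−1·-45/2)/(23/4)=390/23
back: M2=390/23
back: M1=-45/2−1/4·390/23=-615/23
M: M0=0, M1=-615/23, M2=390/23, M3=0
seg 0: a=-2, c=M0/2=0, d=(M1−M0)/(6·1)=-205/46, b=Δ0−h0·(2M0+M1)/6=481/46
seg 1: a=4, c=M1/2=-615/46, d=(M2−M1)/(6·1)=335/46, b=Δ1−h1·(2M1+M2)/6=-67/23
seg 2: a=-5, c=M2/2=195/23, d=(M3−M2)/(6·2)=-65/46, b=Δ2−h2·(2M2+M3)/6=-359/46
t_q=3 → seg 2, τ=1; S=-5+-359/46·τ+195/23·τ²+-65/46·τ³=-132/23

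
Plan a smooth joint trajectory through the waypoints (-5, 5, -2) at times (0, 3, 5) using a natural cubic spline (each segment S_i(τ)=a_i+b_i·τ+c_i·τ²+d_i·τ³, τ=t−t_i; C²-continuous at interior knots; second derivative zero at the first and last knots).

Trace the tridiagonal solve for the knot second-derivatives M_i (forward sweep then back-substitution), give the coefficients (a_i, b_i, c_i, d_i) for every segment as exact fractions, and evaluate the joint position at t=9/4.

  seg 0: a=-5 b=323/60 c=0 d=-41/180
  seg 1: a=5 b=-23/30 c=-41/20 d=41/120
S(9/4) = 5783/1280

Δ: Δ0=10/3, Δ1=-7/2
row 1: diag=10, rhs=-41; c'=1/5, d'=-41/10
back: M1=-41/10
M: M0=0, M1=-41/10, M2=0
seg 0: a=-5, c=M0/2=0, d=(M1−M0)/(6·3)=-41/180, b=Δ0−h0·(2M0+M1)/6=323/60
seg 1: a=5, c=M1/2=-41/20, d=(M2−M1)/(6·2)=41/120, b=Δ1−h1·(2M1+M2)/6=-23/30
t_q=9/4 → seg 0, τ=9/4; S=-5+323/60·τ+0·τ²+-41/180·τ³=5783/1280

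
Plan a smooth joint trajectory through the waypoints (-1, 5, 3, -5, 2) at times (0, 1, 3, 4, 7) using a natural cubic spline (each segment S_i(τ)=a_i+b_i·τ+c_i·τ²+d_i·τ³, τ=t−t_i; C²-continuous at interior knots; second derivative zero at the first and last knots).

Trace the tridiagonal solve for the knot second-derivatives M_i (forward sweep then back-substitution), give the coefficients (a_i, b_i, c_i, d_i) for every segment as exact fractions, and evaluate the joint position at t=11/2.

  seg 0: a=-1 b=5089/750 c=0 d=-589/750
  seg 1: a=5 b=1661/375 c=-589/250 d=-269/1500
  seg 2: a=3 b=-536/75 c=-429/125 d=967/375
  seg 3: a=-5 b=-2353/375 c=538/125 d=-538/1125
S(11/2) = -3171/500

Δ: Δ0=6, Δ1=-1, Δ2=-8, Δ3=7/3
row 1: diag=6, rhs=-42; c'=1/3, d'=-7
row 2: denom=6−2·1/3=16/3; d'=(-42−2·-7)/(16/3)=-21/4
row 3: denom=8−1·3/16=125/16; d'=(62−1·-21/4)/(125/16)=1076/125
back: M3=1076/125
back: M2=-21/4−3/16·1076/125=-858/125
back: M1=-7−1/3·-858/125=-589/125
M: M0=0, M1=-589/125, M2=-858/125, M3=1076/125, M4=0
seg 0: a=-1, c=M0/2=0, d=(M1−M0)/(6·1)=-589/750, b=Δ0−h0·(2M0+M1)/6=5089/750
seg 1: a=5, c=M1/2=-589/250, d=(M2−M1)/(6·2)=-269/1500, b=Δ1−h1·(2M1+M2)/6=1661/375
seg 2: a=3, c=M2/2=-429/125, d=(M3−M2)/(6·1)=967/375, b=Δ2−h2·(2M2+M3)/6=-536/75
seg 3: a=-5, c=M3/2=538/125, d=(M4−M3)/(6·3)=-538/1125, b=Δ3−h3·(2M3+M4)/6=-2353/375
t_q=11/2 → seg 3, τ=3/2; S=-5+-2353/375·τ+538/125·τ²+-538/1125·τ³=-3171/500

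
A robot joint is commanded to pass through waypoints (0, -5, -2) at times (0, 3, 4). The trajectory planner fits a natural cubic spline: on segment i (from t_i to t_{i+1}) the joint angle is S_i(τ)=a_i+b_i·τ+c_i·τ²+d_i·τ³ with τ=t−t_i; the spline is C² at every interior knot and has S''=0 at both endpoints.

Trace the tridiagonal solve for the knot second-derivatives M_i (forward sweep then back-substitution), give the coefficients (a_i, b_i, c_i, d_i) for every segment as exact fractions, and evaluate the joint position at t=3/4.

  seg 0: a=0 b=-41/12 c=0 d=7/36
  seg 1: a=-5 b=11/6 c=7/4 d=-7/12
S(3/4) = -635/256

Δ: Δ0=-5/3, Δ1=3
row 1: diag=8, rhs=28; c'=1/8, d'=7/2
back: M1=7/2
M: M0=0, M1=7/2, M2=0
seg 0: a=0, c=M0/2=0, d=(M1−M0)/(6·3)=7/36, b=Δ0−h0·(2M0+M1)/6=-41/12
seg 1: a=-5, c=M1/2=7/4, d=(M2−M1)/(6·1)=-7/12, b=Δ1−h1·(2M1+M2)/6=11/6
t_q=3/4 → seg 0, τ=3/4; S=0+-41/12·τ+0·τ²+7/36·τ³=-635/256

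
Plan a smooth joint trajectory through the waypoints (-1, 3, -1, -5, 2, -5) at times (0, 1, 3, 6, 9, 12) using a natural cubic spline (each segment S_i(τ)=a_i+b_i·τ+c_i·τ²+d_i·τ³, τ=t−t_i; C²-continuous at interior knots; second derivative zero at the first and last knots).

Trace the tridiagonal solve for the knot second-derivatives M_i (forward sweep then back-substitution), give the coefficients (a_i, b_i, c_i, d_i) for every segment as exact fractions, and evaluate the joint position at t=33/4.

  seg 0: a=-1 b=2911/576 c=0 d=-607/576
  seg 1: a=3 b=545/288 c=-607/192 d=175/288
  seg 2: a=-1 b=-997/288 c=31/64 d=389/5184
  seg 3: a=-5 b=847/576 c=167/144 d=-1507/5184
  seg 4: a=2 b=167/288 c=-839/576 d=839/5184
S(33/4) = 3557/4096

Δ: Δ0=4, Δ1=-2, Δ2=-4/3, Δ3=7/3, Δ4=-7/3
row 1: diag=6, rhs=-36; c'=1/3, d'=-6
row 2: denom=10−2·1/3=28/3; d'=(4−2·-6)/(28/3)=12/7
row 3: denom=12−3·9/28=309/28; d'=(22−3·12/7)/(309/28)=472/309
row 4: denom=12−3·28/103=1152/103; d'=(-28−3·472/309)/(1152/103)=-839/288
back: M4=-839/288
back: M3=472/309−28/103·-839/288=167/72
back: M2=12/7−9/28·167/72=31/32
back: M1=-6−1/3·31/32=-607/96
M: M0=0, M1=-607/96, M2=31/32, M3=167/72, M4=-839/288, M5=0
seg 0: a=-1, c=M0/2=0, d=(M1−M0)/(6·1)=-607/576, b=Δ0−h0·(2M0+M1)/6=2911/576
seg 1: a=3, c=M1/2=-607/192, d=(M2−M1)/(6·2)=175/288, b=Δ1−h1·(2M1+M2)/6=545/288
seg 2: a=-1, c=M2/2=31/64, d=(M3−M2)/(6·3)=389/5184, b=Δ2−h2·(2M2+M3)/6=-997/288
seg 3: a=-5, c=M3/2=167/144, d=(M4−M3)/(6·3)=-1507/5184, b=Δ3−h3·(2M3+M4)/6=847/576
seg 4: a=2, c=M4/2=-839/576, d=(M5−M4)/(6·3)=839/5184, b=Δ4−h4·(2M4+M5)/6=167/288
t_q=33/4 → seg 3, τ=9/4; S=-5+847/576·τ+167/144·τ²+-1507/5184·τ³=3557/4096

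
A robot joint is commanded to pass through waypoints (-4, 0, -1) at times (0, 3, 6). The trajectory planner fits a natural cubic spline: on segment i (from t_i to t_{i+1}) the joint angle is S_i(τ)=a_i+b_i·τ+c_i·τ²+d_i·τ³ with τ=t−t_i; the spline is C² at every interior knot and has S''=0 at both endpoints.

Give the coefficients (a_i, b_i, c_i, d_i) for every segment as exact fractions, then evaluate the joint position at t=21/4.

Δ: Δ0=4/3, Δ1=-1/3
row 1: diag=12, rhs=-10; c'=1/4, d'=-5/6
back: M1=-5/6
M: M0=0, M1=-5/6, M2=0
seg 0: a=-4, c=M0/2=0, d=(M1−M0)/(6·3)=-5/108, b=Δ0−h0·(2M0+M1)/6=7/4
seg 1: a=0, c=M1/2=-5/12, d=(M2−M1)/(6·3)=5/108, b=Δ1−h1·(2M1+M2)/6=1/2
t_q=21/4 → seg 1, τ=9/4; S=0+1/2·τ+-5/12·τ²+5/108·τ³=-117/256

  seg 0: a=-4 b=7/4 c=0 d=-5/108
  seg 1: a=0 b=1/2 c=-5/12 d=5/108
S(21/4) = -117/256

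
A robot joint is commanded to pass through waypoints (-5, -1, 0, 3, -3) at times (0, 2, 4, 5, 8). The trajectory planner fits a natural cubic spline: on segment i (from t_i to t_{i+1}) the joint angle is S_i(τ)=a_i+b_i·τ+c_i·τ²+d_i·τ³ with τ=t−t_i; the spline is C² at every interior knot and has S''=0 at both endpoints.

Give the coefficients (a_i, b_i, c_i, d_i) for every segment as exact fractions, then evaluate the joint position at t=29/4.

  seg 0: a=-5 b=929/344 c=0 d=-241/1376
  seg 1: a=-1 b=103/172 c=-723/688 d=689/1376
  seg 2: a=0 b=827/344 c=84/43 d=-467/344
  seg 3: a=3 b=385/172 c=-729/344 d=81/344
S(29/4) = -219/22016

Δ: Δ0=2, Δ1=1/2, Δ2=3, Δ3=-2
row 1: diag=8, rhs=-9; c'=1/4, d'=-9/8
row 2: denom=6−2·1/4=11/2; d'=(15−2·-9/8)/(11/2)=69/22
row 3: denom=8−1·2/11=86/11; d'=(-30−1·69/22)/(86/11)=-729/172
back: M3=-729/172
back: M2=69/22−2/11·-729/172=168/43
back: M1=-9/8−1/4·168/43=-723/344
M: M0=0, M1=-723/344, M2=168/43, M3=-729/172, M4=0
seg 0: a=-5, c=M0/2=0, d=(M1−M0)/(6·2)=-241/1376, b=Δ0−h0·(2M0+M1)/6=929/344
seg 1: a=-1, c=M1/2=-723/688, d=(M2−M1)/(6·2)=689/1376, b=Δ1−h1·(2M1+M2)/6=103/172
seg 2: a=0, c=M2/2=84/43, d=(M3−M2)/(6·1)=-467/344, b=Δ2−h2·(2M2+M3)/6=827/344
seg 3: a=3, c=M3/2=-729/344, d=(M4−M3)/(6·3)=81/344, b=Δ3−h3·(2M3+M4)/6=385/172
t_q=29/4 → seg 3, τ=9/4; S=3+385/172·τ+-729/344·τ²+81/344·τ³=-219/22016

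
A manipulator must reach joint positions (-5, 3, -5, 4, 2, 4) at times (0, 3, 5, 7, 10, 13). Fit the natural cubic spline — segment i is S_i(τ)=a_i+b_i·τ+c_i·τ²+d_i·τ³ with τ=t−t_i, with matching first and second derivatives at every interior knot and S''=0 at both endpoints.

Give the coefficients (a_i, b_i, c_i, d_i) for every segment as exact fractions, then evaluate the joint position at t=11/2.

  seg 0: a=-5 b=4941/884 c=0 d=-7751/23868
  seg 1: a=3 b=-1405/442 c=-7751/2652 d=3331/2652
  seg 2: a=-5 b=269/1326 c=12235/2652 d=-2179/1768
  seg 3: a=4 b=2564/663 c=-1844/663 d=842/1989
  seg 4: a=2 b=-922/663 c=682/663 d=-682/5967
S(11/2) = -55151/14144

Δ: Δ0=8/3, Δ1=-4, Δ2=9/2, Δ3=-2/3, Δ4=2/3
row 1: diag=10, rhs=-40; c'=1/5, d'=-4
row 2: denom=8−2·1/5=38/5; d'=(51−2·-4)/(38/5)=295/38
row 3: denom=10−2·5/19=180/19; d'=(-31−2·295/38)/(180/19)=-221/45
row 4: denom=12−3·19/60=221/20; d'=(8−3·-221/45)/(221/20)=1364/663
back: M4=1364/663
back: M3=-221/45−19/60·1364/663=-3688/663
back: M2=295/38−5/19·-3688/663=12235/1326
back: M1=-4−1/5·12235/1326=-7751/1326
M: M0=0, M1=-7751/1326, M2=12235/1326, M3=-3688/663, M4=1364/663, M5=0
seg 0: a=-5, c=M0/2=0, d=(M1−M0)/(6·3)=-7751/23868, b=Δ0−h0·(2M0+M1)/6=4941/884
seg 1: a=3, c=M1/2=-7751/2652, d=(M2−M1)/(6·2)=3331/2652, b=Δ1−h1·(2M1+M2)/6=-1405/442
seg 2: a=-5, c=M2/2=12235/2652, d=(M3−M2)/(6·2)=-2179/1768, b=Δ2−h2·(2M2+M3)/6=269/1326
seg 3: a=4, c=M3/2=-1844/663, d=(M4−M3)/(6·3)=842/1989, b=Δ3−h3·(2M3+M4)/6=2564/663
seg 4: a=2, c=M4/2=682/663, d=(M5−M4)/(6·3)=-682/5967, b=Δ4−h4·(2M4+M5)/6=-922/663
t_q=11/2 → seg 2, τ=1/2; S=-5+269/1326·τ+12235/2652·τ²+-2179/1768·τ³=-55151/14144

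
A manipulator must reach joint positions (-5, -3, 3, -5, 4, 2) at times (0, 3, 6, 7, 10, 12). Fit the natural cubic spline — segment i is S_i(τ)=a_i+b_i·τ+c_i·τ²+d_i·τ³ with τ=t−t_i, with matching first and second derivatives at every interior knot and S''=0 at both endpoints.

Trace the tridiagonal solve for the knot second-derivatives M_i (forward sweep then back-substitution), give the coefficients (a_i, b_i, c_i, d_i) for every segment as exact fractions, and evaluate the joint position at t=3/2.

Δ: Δ0=2/3, Δ1=2, Δ2=-8, Δ3=3, Δ4=-1
row 1: diag=12, rhs=8; c'=1/4, d'=2/3
row 2: denom=8−3·1/4=29/4; d'=(-60−3·2/3)/(29/4)=-248/29
row 3: denom=8−1·4/29=228/29; d'=(66−1·-248/29)/(228/29)=1081/114
row 4: denom=10−3·29/76=673/76; d'=(-24−3·1081/114)/(673/76)=-3986/673
back: M4=-3986/673
back: M3=1081/114−29/76·-3986/673=23708/2019
back: M2=-248/29−4/29·23708/2019=-20536/2019
back: M1=2/3−1/4·-20536/2019=2160/673
M: M0=0, M1=2160/673, M2=-20536/2019, M3=23708/2019, M4=-3986/673, M5=0
seg 0: a=-5, c=M0/2=0, d=(M1−M0)/(6·3)=120/673, b=Δ0−h0·(2M0+M1)/6=-1894/2019
seg 1: a=-3, c=M1/2=1080/673, d=(M2−M1)/(6·3)=-13508/18171, b=Δ1−h1·(2M1+M2)/6=7826/2019
seg 2: a=3, c=M2/2=-10268/2019, d=(M3−M2)/(6·1)=2458/673, b=Δ2−h2·(2M2+M3)/6=-13258/2019
seg 3: a=-5, c=M3/2=11854/2019, d=(M4−M3)/(6·3)=-17833/18171, b=Δ3−h3·(2M3+M4)/6=-11672/2019
seg 4: a=4, c=M4/2=-1993/673, d=(M5−M4)/(6·2)=1993/4038, b=Δ4−h4·(2M4+M5)/6=5953/2019
t_q=3/2 → seg 0, τ=3/2; S=-5+-1894/2019·τ+0·τ²+120/673·τ³=-3907/673

  seg 0: a=-5 b=-1894/2019 c=0 d=120/673
  seg 1: a=-3 b=7826/2019 c=1080/673 d=-13508/18171
  seg 2: a=3 b=-13258/2019 c=-10268/2019 d=2458/673
  seg 3: a=-5 b=-11672/2019 c=11854/2019 d=-17833/18171
  seg 4: a=4 b=5953/2019 c=-1993/673 d=1993/4038
S(3/2) = -3907/673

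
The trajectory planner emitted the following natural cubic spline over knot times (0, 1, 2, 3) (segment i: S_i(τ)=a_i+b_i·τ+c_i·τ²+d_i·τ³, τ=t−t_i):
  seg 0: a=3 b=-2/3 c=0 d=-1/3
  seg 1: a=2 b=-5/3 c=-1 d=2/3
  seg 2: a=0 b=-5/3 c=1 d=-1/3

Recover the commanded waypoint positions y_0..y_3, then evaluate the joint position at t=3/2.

y_0=3 y_1=2 y_2=0 y_3=-1
S(3/2) = 1

y_0 = S_0(0) = a_0 = 3
y_1 = S_1(0) = a_1 = 2
y_2 = S_2(0) = a_2 = 0
y_3 = S_2(1) = -1
t_q=3/2 is in segment 1 (τ=1/2); S_1(τ)=1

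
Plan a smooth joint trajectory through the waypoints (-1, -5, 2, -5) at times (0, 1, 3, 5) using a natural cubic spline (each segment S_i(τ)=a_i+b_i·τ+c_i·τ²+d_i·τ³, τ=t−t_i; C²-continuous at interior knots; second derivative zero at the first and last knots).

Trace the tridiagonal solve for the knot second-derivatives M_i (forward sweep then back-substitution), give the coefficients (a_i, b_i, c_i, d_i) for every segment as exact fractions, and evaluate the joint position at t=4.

  seg 0: a=-1 b=-125/22 c=0 d=37/22
  seg 1: a=-5 b=-7/11 c=111/22 d=-131/88
  seg 2: a=2 b=37/22 c=-171/44 d=57/88
S(4) = 39/88

Δ: Δ0=-4, Δ1=7/2, Δ2=-7/2
row 1: diag=6, rhs=45; c'=1/3, d'=15/2
row 2: denom=8−2·1/3=22/3; d'=(-42−2·15/2)/(22/3)=-171/22
back: M2=-171/22
back: M1=15/2−1/3·-171/22=111/11
M: M0=0, M1=111/11, M2=-171/22, M3=0
seg 0: a=-1, c=M0/2=0, d=(M1−M0)/(6·1)=37/22, b=Δ0−h0·(2M0+M1)/6=-125/22
seg 1: a=-5, c=M1/2=111/22, d=(M2−M1)/(6·2)=-131/88, b=Δ1−h1·(2M1+M2)/6=-7/11
seg 2: a=2, c=M2/2=-171/44, d=(M3−M2)/(6·2)=57/88, b=Δ2−h2·(2M2+M3)/6=37/22
t_q=4 → seg 2, τ=1; S=2+37/22·τ+-171/44·τ²+57/88·τ³=39/88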